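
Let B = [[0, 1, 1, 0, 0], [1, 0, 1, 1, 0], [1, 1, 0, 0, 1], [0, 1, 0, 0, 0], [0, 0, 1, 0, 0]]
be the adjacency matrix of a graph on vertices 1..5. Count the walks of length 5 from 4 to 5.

The number of length-5 walks from vertex 4 to vertex 5 is entry (4,5) of B⁵, where B is the adjacency matrix.
B² = [[2, 1, 1, 1, 1], [1, 3, 1, 0, 1], [1, 1, 3, 1, 0], [1, 0, 1, 1, 0], [1, 1, 0, 0, 1]]
B³ = [[2, 4, 4, 1, 1], [4, 2, 5, 3, 1], [4, 5, 2, 1, 3], [1, 3, 1, 0, 1], [1, 1, 3, 1, 0]]
B⁴ = [[8, 7, 7, 4, 4], [7, 12, 7, 2, 5], [7, 7, 12, 5, 2], [4, 2, 5, 3, 1], [4, 5, 2, 1, 3]]
B⁵ = [[14, 19, 19, 7, 7], [19, 16, 24, 12, 7], [19, 24, 16, 7, 12], [7, 12, 7, 2, 5], [7, 7, 12, 5, 2]]

5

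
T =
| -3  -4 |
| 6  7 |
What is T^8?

tr T = 4 and det T = 3, so the characteristic polynomial is λ² − (4)λ + (3) with roots 1 and 3.
Eigenvectors give P = [[1, 2], [-1, -3]] with P⁻¹ = [[3, 2], [-1, -1]], and T = P·diag(1, 3)·P⁻¹.
Then T^8 = P·diag(1, 6561)·P⁻¹ = [[1, 13122], [-1, -19683]] · [[3, 2], [-1, -1]] = [[-13119, -13120], [19680, 19681]].

[[-13119, -13120], [19680, 19681]]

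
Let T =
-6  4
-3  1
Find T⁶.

[[2724, -2660], [1995, -1931]]

tr T = -5 and det T = 6, so the characteristic polynomial is λ² − (-5)λ + (6) with roots -2 and -3.
Eigenvectors give P = [[1, 4], [1, 3]] with P⁻¹ = [[-3, 4], [1, -1]], and T = P·diag(-2, -3)·P⁻¹.
Then T⁶ = P·diag(64, 729)·P⁻¹ = [[64, 2916], [64, 2187]] · [[-3, 4], [1, -1]] = [[2724, -2660], [1995, -1931]].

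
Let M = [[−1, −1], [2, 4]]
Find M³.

M² = [[−1, −3], [6, 14]]
M³ = [[−5, −11], [22, 50]]

[[−5, −11], [22, 50]]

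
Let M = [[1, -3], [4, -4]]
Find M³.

M² = [[-11, 9], [-12, 4]]
M³ = [[25, -3], [4, 20]]

[[25, -3], [4, 20]]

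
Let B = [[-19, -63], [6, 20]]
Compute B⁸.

[[-1529, -5355], [510, 1786]]

tr B = 1 and det B = -2, so the characteristic polynomial is λ² − (1)λ + (-2) with roots 2 and -1.
Eigenvectors give P = [[-3, -7], [1, 2]] with P⁻¹ = [[2, 7], [-1, -3]], and B = P·diag(2, -1)·P⁻¹.
Then B⁸ = P·diag(256, 1)·P⁻¹ = [[-768, -7], [256, 2]] · [[2, 7], [-1, -3]] = [[-1529, -5355], [510, 1786]].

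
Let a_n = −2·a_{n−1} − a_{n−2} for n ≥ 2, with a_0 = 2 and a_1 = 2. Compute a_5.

With companion matrix T = [[−2, −1], [1, 0]], [a_n, a_{n−1}]ᵀ = T·[a_{n−1}, a_{n−2}]ᵀ, so [a_5, a_4]ᵀ = T⁴·[a_1, a_0]ᵀ.
T⁴ = [[5, 4], [−4, −3]], giving [a_5, a_4]ᵀ = [[18], [−14]].

18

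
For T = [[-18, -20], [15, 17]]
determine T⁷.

tr T = -1 and det T = -6, so the characteristic polynomial is λ² − (-1)λ + (-6) with roots -3 and 2.
Eigenvectors give P = [[4, 1], [-3, -1]] with P⁻¹ = [[1, 1], [-3, -4]], and T = P·diag(-3, 2)·P⁻¹.
Then T⁷ = P·diag(-2187, 128)·P⁻¹ = [[-8748, 128], [6561, -128]] · [[1, 1], [-3, -4]] = [[-9132, -9260], [6945, 7073]].

[[-9132, -9260], [6945, 7073]]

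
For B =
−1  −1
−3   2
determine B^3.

[[−1, −6], [−18, 17]]

B^2 = [[4, −1], [−3, 7]]
B^3 = [[−1, −6], [−18, 17]]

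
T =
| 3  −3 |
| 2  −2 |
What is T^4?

T^2 = [[3, −3], [2, −2]]
T^3 = [[3, −3], [2, −2]]
T^4 = [[3, −3], [2, −2]]

[[3, −3], [2, −2]]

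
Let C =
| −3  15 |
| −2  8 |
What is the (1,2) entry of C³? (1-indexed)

285

tr C = 5 and det C = 6, so the characteristic polynomial is λ² − (5)λ + (6) with roots 3 and 2.
Eigenvectors give P = [[−5, 3], [−2, 1]] with P⁻¹ = [[1, −3], [2, −5]], and C = P·diag(3, 2)·P⁻¹.
Then C³ = P·diag(27, 8)·P⁻¹ = [[−135, 24], [−54, 8]] · [[1, −3], [2, −5]] = [[−87, 285], [−38, 122]].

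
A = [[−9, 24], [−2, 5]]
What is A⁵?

[[−969, 2904], [−242, 725]]

tr A = −4 and det A = 3, so the characteristic polynomial is λ² − (−4)λ + (3) with roots −1 and −3.
Eigenvectors give P = [[−3, 4], [−1, 1]] with P⁻¹ = [[1, −4], [1, −3]], and A = P·diag(−1, −3)·P⁻¹.
Then A⁵ = P·diag(−1, −243)·P⁻¹ = [[3, −972], [1, −243]] · [[1, −4], [1, −3]] = [[−969, 2904], [−242, 725]].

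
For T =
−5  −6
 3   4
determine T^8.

[[511, 510], [−255, −254]]

tr T = −1 and det T = −2, so the characteristic polynomial is λ² − (−1)λ + (−2) with roots 1 and −2.
Eigenvectors give P = [[−1, 2], [1, −1]] with P⁻¹ = [[1, 2], [1, 1]], and T = P·diag(1, −2)·P⁻¹.
Then T^8 = P·diag(1, 256)·P⁻¹ = [[−1, 512], [1, −256]] · [[1, 2], [1, 1]] = [[511, 510], [−255, −254]].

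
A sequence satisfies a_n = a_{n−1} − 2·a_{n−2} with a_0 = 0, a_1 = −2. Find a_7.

−14

With companion matrix M = [[1, −2], [1, 0]], [a_n, a_{n−1}]ᵀ = M·[a_{n−1}, a_{n−2}]ᵀ, so [a_7, a_6]ᵀ = M⁶·[a_1, a_0]ᵀ.
M⁶ = [[7, −10], [5, 2]], giving [a_7, a_6]ᵀ = [[−14], [−10]].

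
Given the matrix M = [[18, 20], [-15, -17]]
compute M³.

[[132, 140], [-105, -113]]

tr M = 1 and det M = -6, so the characteristic polynomial is λ² − (1)λ + (-6) with roots -2 and 3.
Eigenvectors give P = [[-1, 4], [1, -3]] with P⁻¹ = [[3, 4], [1, 1]], and M = P·diag(-2, 3)·P⁻¹.
Then M³ = P·diag(-8, 27)·P⁻¹ = [[8, 108], [-8, -81]] · [[3, 4], [1, 1]] = [[132, 140], [-105, -113]].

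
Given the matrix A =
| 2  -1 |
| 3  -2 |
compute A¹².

A² = I (check: tr A = 0 and det A = -1), so A¹² = I since 12 is even.

[[1, 0], [0, 1]]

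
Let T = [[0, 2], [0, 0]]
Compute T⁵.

[[0, 0], [0, 0]]

T is strictly triangular, hence nilpotent: T² = 0, so T⁵ = 0.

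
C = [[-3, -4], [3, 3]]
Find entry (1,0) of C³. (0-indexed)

-9

C² = [[-3, 0], [0, -3]]
C³ = [[9, 12], [-9, -9]]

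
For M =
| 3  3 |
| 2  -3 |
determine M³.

[[45, 45], [30, -45]]

M² = [[15, 0], [0, 15]]
M³ = [[45, 45], [30, -45]]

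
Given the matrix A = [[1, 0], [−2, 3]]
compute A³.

A² = [[1, 0], [−8, 9]]
A³ = [[1, 0], [−26, 27]]

[[1, 0], [−26, 27]]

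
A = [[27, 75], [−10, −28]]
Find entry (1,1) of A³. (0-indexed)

tr A = −1 and det A = −6, so the characteristic polynomial is λ² − (−1)λ + (−6) with roots −3 and 2.
Eigenvectors give P = [[5, 3], [−2, −1]] with P⁻¹ = [[−1, −3], [2, 5]], and A = P·diag(−3, 2)·P⁻¹.
Then A³ = P·diag(−27, 8)·P⁻¹ = [[−135, 24], [54, −8]] · [[−1, −3], [2, 5]] = [[183, 525], [−70, −202]].

−202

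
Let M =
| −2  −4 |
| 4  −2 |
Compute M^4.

M^2 = [[−12, 16], [−16, −12]]
M^3 = [[88, 16], [−16, 88]]
M^4 = [[−112, −384], [384, −112]]

[[−112, −384], [384, −112]]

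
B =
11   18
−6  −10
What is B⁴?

tr B = 1 and det B = −2, so the characteristic polynomial is λ² − (1)λ + (−2) with roots 2 and −1.
Eigenvectors give P = [[2, 3], [−1, −2]] with P⁻¹ = [[2, 3], [−1, −2]], and B = P·diag(2, −1)·P⁻¹.
Then B⁴ = P·diag(16, 1)·P⁻¹ = [[32, 3], [−16, −2]] · [[2, 3], [−1, −2]] = [[61, 90], [−30, −44]].

[[61, 90], [−30, −44]]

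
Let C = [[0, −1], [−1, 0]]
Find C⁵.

[[0, −1], [−1, 0]]

C² = I (check: tr C = 0 and det C = −1), so C⁵ = C since 5 is odd.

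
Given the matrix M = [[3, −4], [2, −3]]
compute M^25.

[[3, −4], [2, −3]]

M² = I (check: tr M = 0 and det M = −1), so M^25 = M since 25 is odd.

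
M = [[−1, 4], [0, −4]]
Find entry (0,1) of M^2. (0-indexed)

−20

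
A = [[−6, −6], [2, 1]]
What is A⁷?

tr A = −5 and det A = 6, so the characteristic polynomial is λ² − (−5)λ + (6) with roots −3 and −2.
Eigenvectors give P = [[2, 3], [−1, −2]] with P⁻¹ = [[2, 3], [−1, −2]], and A = P·diag(−3, −2)·P⁻¹.
Then A⁷ = P·diag(−2187, −128)·P⁻¹ = [[−4374, −384], [2187, 256]] · [[2, 3], [−1, −2]] = [[−8364, −12354], [4118, 6049]].

[[−8364, −12354], [4118, 6049]]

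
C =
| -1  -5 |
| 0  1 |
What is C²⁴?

C² = I (check: tr C = 0 and det C = -1), so C²⁴ = I since 24 is even.

[[1, 0], [0, 1]]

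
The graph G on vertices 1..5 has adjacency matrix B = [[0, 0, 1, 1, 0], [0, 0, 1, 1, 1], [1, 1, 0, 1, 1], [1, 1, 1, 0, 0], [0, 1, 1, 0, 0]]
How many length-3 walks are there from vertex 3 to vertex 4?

7

The number of length-3 walks from vertex 3 to vertex 4 is entry (3,4) of B³, where B is the adjacency matrix.
B² = [[2, 2, 1, 1, 1], [2, 3, 2, 1, 1], [1, 2, 4, 2, 1], [1, 1, 2, 3, 2], [1, 1, 1, 2, 2]]
B³ = [[2, 3, 6, 5, 3], [3, 4, 7, 7, 5], [6, 7, 6, 7, 6], [5, 7, 7, 4, 3], [3, 5, 6, 3, 2]]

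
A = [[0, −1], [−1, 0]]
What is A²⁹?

[[0, −1], [−1, 0]]

A² = I (check: tr A = 0 and det A = −1), so A²⁹ = A since 29 is odd.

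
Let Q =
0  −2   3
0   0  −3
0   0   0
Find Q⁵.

[[0, 0, 0], [0, 0, 0], [0, 0, 0]]

Q is strictly triangular, hence nilpotent: Q³ = 0, so Q⁵ = 0.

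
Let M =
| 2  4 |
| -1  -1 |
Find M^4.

M^2 = [[0, 4], [-1, -3]]
M^3 = [[-4, -4], [1, -1]]
M^4 = [[-4, -12], [3, 5]]

[[-4, -12], [3, 5]]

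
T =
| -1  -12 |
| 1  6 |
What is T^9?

[[-57001, -230052], [19171, 77196]]

tr T = 5 and det T = 6, so the characteristic polynomial is λ² − (5)λ + (6) with roots 2 and 3.
Eigenvectors give P = [[4, -3], [-1, 1]] with P⁻¹ = [[1, 3], [1, 4]], and T = P·diag(2, 3)·P⁻¹.
Then T^9 = P·diag(512, 19683)·P⁻¹ = [[2048, -59049], [-512, 19683]] · [[1, 3], [1, 4]] = [[-57001, -230052], [19171, 77196]].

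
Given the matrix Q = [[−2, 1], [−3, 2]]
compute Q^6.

Q² = I (check: tr Q = 0 and det Q = −1), so Q^6 = I since 6 is even.

[[1, 0], [0, 1]]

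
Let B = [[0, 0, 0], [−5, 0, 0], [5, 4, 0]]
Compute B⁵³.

[[0, 0, 0], [0, 0, 0], [0, 0, 0]]

B is strictly triangular, hence nilpotent: B³ = 0, so B⁵³ = 0.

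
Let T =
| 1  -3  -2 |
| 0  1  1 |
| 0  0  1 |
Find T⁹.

[[1, -27, -126], [0, 1, 9], [0, 0, 1]]

T = I + N where N = [[0, -3, -2], [0, 0, 1], [0, 0, 0]] is strictly upper-triangular, so N³ = 0.
(I + N)⁹ = I + 9·N + 36·N² = [[1, -27, -126], [0, 1, 9], [0, 0, 1]].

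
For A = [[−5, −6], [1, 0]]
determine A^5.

tr A = −5 and det A = 6, so the characteristic polynomial is λ² − (−5)λ + (6) with roots −3 and −2.
Eigenvectors give P = [[3, −2], [−1, 1]] with P⁻¹ = [[1, 2], [1, 3]], and A = P·diag(−3, −2)·P⁻¹.
Then A^5 = P·diag(−243, −32)·P⁻¹ = [[−729, 64], [243, −32]] · [[1, 2], [1, 3]] = [[−665, −1266], [211, 390]].

[[−665, −1266], [211, 390]]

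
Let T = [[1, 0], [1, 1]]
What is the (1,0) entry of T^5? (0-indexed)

T = I + N where N = [[0, 0], [1, 0]] is strictly lower-triangular, so N^2 = 0.
(I + N)^5 = I + 5·N = [[1, 0], [5, 1]].

5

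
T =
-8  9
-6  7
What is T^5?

[[-98, 99], [-66, 67]]

tr T = -1 and det T = -2, so the characteristic polynomial is λ² − (-1)λ + (-2) with roots -2 and 1.
Eigenvectors give P = [[3, 1], [2, 1]] with P⁻¹ = [[1, -1], [-2, 3]], and T = P·diag(-2, 1)·P⁻¹.
Then T^5 = P·diag(-32, 1)·P⁻¹ = [[-96, 1], [-64, 1]] · [[1, -1], [-2, 3]] = [[-98, 99], [-66, 67]].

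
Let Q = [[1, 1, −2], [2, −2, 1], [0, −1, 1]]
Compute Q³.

[[5, 4, −8], [8, −7, 4], [0, −4, 5]]

Q² = [[3, 1, −3], [−2, 5, −5], [−2, 1, 0]]
Q³ = [[5, 4, −8], [8, −7, 4], [0, −4, 5]]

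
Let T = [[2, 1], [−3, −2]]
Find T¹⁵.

T² = I (check: tr T = 0 and det T = −1), so T¹⁵ = T since 15 is odd.

[[2, 1], [−3, −2]]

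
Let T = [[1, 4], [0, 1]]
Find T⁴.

[[1, 16], [0, 1]]

T = I + N where N = [[0, 4], [0, 0]] is strictly upper-triangular, so N² = 0.
(I + N)⁴ = I + 4·N = [[1, 16], [0, 1]].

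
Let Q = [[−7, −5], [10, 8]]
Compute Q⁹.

[[−20707, −20195], [40390, 39878]]

tr Q = 1 and det Q = −6, so the characteristic polynomial is λ² − (1)λ + (−6) with roots 3 and −2.
Eigenvectors give P = [[−1, −1], [2, 1]] with P⁻¹ = [[1, 1], [−2, −1]], and Q = P·diag(3, −2)·P⁻¹.
Then Q⁹ = P·diag(19683, −512)·P⁻¹ = [[−19683, 512], [39366, −512]] · [[1, 1], [−2, −1]] = [[−20707, −20195], [40390, 39878]].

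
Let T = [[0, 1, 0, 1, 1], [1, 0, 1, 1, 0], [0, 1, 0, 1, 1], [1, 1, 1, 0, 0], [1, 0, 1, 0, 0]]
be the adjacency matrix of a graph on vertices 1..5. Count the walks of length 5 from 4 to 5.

22

The number of length-5 walks from vertex 4 to vertex 5 is entry (4,5) of T⁵, where T is the adjacency matrix.
T² = [[3, 1, 3, 1, 0], [1, 3, 1, 2, 2], [3, 1, 3, 1, 0], [1, 2, 1, 3, 2], [0, 2, 0, 2, 2]]
T³ = [[2, 7, 2, 7, 6], [7, 4, 7, 5, 2], [2, 7, 2, 7, 6], [7, 5, 7, 4, 2], [6, 2, 6, 2, 0]]
T⁴ = [[20, 11, 20, 11, 4], [11, 19, 11, 18, 14], [20, 11, 20, 11, 4], [11, 18, 11, 19, 14], [4, 14, 4, 14, 12]]
T⁵ = [[26, 51, 26, 51, 40], [51, 40, 51, 41, 22], [26, 51, 26, 51, 40], [51, 41, 51, 40, 22], [40, 22, 40, 22, 8]]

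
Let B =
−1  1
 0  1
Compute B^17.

B² = I (check: tr B = 0 and det B = −1), so B^17 = B since 17 is odd.

[[−1, 1], [0, 1]]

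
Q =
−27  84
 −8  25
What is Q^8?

[[45921, −137760], [13120, −39359]]

tr Q = −2 and det Q = −3, so the characteristic polynomial is λ² − (−2)λ + (−3) with roots −3 and 1.
Eigenvectors give P = [[−7, 3], [−2, 1]] with P⁻¹ = [[−1, 3], [−2, 7]], and Q = P·diag(−3, 1)·P⁻¹.
Then Q^8 = P·diag(6561, 1)·P⁻¹ = [[−45927, 3], [−13122, 1]] · [[−1, 3], [−2, 7]] = [[45921, −137760], [13120, −39359]].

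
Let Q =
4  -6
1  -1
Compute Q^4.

tr Q = 3 and det Q = 2, so the characteristic polynomial is λ² − (3)λ + (2) with roots 2 and 1.
Eigenvectors give P = [[-3, 2], [-1, 1]] with P⁻¹ = [[-1, 2], [-1, 3]], and Q = P·diag(2, 1)·P⁻¹.
Then Q^4 = P·diag(16, 1)·P⁻¹ = [[-48, 2], [-16, 1]] · [[-1, 2], [-1, 3]] = [[46, -90], [15, -29]].

[[46, -90], [15, -29]]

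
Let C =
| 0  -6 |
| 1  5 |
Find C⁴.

[[-114, -390], [65, 211]]

tr C = 5 and det C = 6, so the characteristic polynomial is λ² − (5)λ + (6) with roots 2 and 3.
Eigenvectors give P = [[3, -2], [-1, 1]] with P⁻¹ = [[1, 2], [1, 3]], and C = P·diag(2, 3)·P⁻¹.
Then C⁴ = P·diag(16, 81)·P⁻¹ = [[48, -162], [-16, 81]] · [[1, 2], [1, 3]] = [[-114, -390], [65, 211]].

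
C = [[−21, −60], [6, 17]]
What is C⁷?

[[−21861, −65580], [6558, 19673]]

tr C = −4 and det C = 3, so the characteristic polynomial is λ² − (−4)λ + (3) with roots −1 and −3.
Eigenvectors give P = [[−3, 10], [1, −3]] with P⁻¹ = [[3, 10], [1, 3]], and C = P·diag(−1, −3)·P⁻¹.
Then C⁷ = P·diag(−1, −2187)·P⁻¹ = [[3, −21870], [−1, 6561]] · [[3, 10], [1, 3]] = [[−21861, −65580], [6558, 19673]].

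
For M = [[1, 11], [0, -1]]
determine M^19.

[[1, 11], [0, -1]]

M² = I (check: tr M = 0 and det M = -1), so M^19 = M since 19 is odd.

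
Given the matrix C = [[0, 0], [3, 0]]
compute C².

[[0, 0], [0, 0]]

C is strictly triangular, hence nilpotent: C² = 0, so C² = 0.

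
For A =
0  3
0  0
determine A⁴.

[[0, 0], [0, 0]]

A is strictly triangular, hence nilpotent: A² = 0, so A⁴ = 0.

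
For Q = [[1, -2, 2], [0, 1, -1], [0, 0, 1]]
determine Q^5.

Q = I + N where N = [[0, -2, 2], [0, 0, -1], [0, 0, 0]] is strictly upper-triangular, so N^3 = 0.
(I + N)^5 = I + 5·N + 10·N^2 = [[1, -10, 30], [0, 1, -5], [0, 0, 1]].

[[1, -10, 30], [0, 1, -5], [0, 0, 1]]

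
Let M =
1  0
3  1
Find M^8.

[[1, 0], [24, 1]]

M = I + N where N = [[0, 0], [3, 0]] is strictly lower-triangular, so N^2 = 0.
(I + N)^8 = I + 8·N = [[1, 0], [24, 1]].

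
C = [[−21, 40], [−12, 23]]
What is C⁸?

tr C = 2 and det C = −3, so the characteristic polynomial is λ² − (2)λ + (−3) with roots −1 and 3.
Eigenvectors give P = [[−2, −5], [−1, −3]] with P⁻¹ = [[−3, 5], [1, −2]], and C = P·diag(−1, 3)·P⁻¹.
Then C⁸ = P·diag(1, 6561)·P⁻¹ = [[−2, −32805], [−1, −19683]] · [[−3, 5], [1, −2]] = [[−32799, 65600], [−19680, 39361]].

[[−32799, 65600], [−19680, 39361]]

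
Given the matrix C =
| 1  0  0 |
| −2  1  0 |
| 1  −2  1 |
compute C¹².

[[1, 0, 0], [−24, 1, 0], [276, −24, 1]]

C = I + N where N = [[0, 0, 0], [−2, 0, 0], [1, −2, 0]] is strictly lower-triangular, so N³ = 0.
(I + N)¹² = I + 12·N + 66·N² = [[1, 0, 0], [−24, 1, 0], [276, −24, 1]].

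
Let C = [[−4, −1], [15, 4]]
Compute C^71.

C² = I (check: tr C = 0 and det C = −1), so C^71 = C since 71 is odd.

[[−4, −1], [15, 4]]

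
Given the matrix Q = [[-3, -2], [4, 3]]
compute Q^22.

[[1, 0], [0, 1]]

Q² = I (check: tr Q = 0 and det Q = -1), so Q^22 = I since 22 is even.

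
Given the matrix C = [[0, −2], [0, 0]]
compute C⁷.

[[0, 0], [0, 0]]

C is strictly triangular, hence nilpotent: C² = 0, so C⁷ = 0.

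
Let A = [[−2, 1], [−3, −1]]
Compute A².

[[1, −3], [9, −2]]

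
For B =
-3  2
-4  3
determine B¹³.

B² = I (check: tr B = 0 and det B = -1), so B¹³ = B since 13 is odd.

[[-3, 2], [-4, 3]]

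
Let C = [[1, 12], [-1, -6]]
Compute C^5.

[[601, 2532], [-211, -876]]

tr C = -5 and det C = 6, so the characteristic polynomial is λ² − (-5)λ + (6) with roots -2 and -3.
Eigenvectors give P = [[4, 3], [-1, -1]] with P⁻¹ = [[1, 3], [-1, -4]], and C = P·diag(-2, -3)·P⁻¹.
Then C^5 = P·diag(-32, -243)·P⁻¹ = [[-128, -729], [32, 243]] · [[1, 3], [-1, -4]] = [[601, 2532], [-211, -876]].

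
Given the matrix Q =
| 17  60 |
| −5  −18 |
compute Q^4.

tr Q = −1 and det Q = −6, so the characteristic polynomial is λ² − (−1)λ + (−6) with roots 2 and −3.
Eigenvectors give P = [[−4, 3], [1, −1]] with P⁻¹ = [[−1, −3], [−1, −4]], and Q = P·diag(2, −3)·P⁻¹.
Then Q^4 = P·diag(16, 81)·P⁻¹ = [[−64, 243], [16, −81]] · [[−1, −3], [−1, −4]] = [[−179, −780], [65, 276]].

[[−179, −780], [65, 276]]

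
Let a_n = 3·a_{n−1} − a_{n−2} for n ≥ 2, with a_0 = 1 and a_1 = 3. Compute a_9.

With companion matrix Q = [[3, −1], [1, 0]], [a_n, a_{n−1}]ᵀ = Q·[a_{n−1}, a_{n−2}]ᵀ, so [a_9, a_8]ᵀ = Q⁸·[a_1, a_0]ᵀ.
Q⁸ = [[2584, −987], [987, −377]], giving [a_9, a_8]ᵀ = [[6765], [2584]].

6765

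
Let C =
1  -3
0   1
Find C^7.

[[1, -21], [0, 1]]

C = I + N where N = [[0, -3], [0, 0]] is strictly upper-triangular, so N^2 = 0.
(I + N)^7 = I + 7·N = [[1, -21], [0, 1]].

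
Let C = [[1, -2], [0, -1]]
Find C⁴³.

C² = I (check: tr C = 0 and det C = -1), so C⁴³ = C since 43 is odd.

[[1, -2], [0, -1]]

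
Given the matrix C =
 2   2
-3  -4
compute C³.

C² = [[-2, -4], [6, 10]]
C³ = [[8, 12], [-18, -28]]

[[8, 12], [-18, -28]]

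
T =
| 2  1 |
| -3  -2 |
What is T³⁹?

T² = I (check: tr T = 0 and det T = -1), so T³⁹ = T since 39 is odd.

[[2, 1], [-3, -2]]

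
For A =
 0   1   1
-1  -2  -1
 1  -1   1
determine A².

[[0, -3, 0], [1, 4, 0], [2, 2, 3]]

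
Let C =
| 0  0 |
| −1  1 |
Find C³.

C² = C (a projection; rank 1, trace 1), so C³ = C.

[[0, 0], [−1, 1]]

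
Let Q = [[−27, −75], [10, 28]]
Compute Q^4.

tr Q = 1 and det Q = −6, so the characteristic polynomial is λ² − (1)λ + (−6) with roots −2 and 3.
Eigenvectors give P = [[−3, −5], [1, 2]] with P⁻¹ = [[−2, −5], [1, 3]], and Q = P·diag(−2, 3)·P⁻¹.
Then Q^4 = P·diag(16, 81)·P⁻¹ = [[−48, −405], [16, 162]] · [[−2, −5], [1, 3]] = [[−309, −975], [130, 406]].

[[−309, −975], [130, 406]]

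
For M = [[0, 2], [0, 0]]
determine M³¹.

[[0, 0], [0, 0]]

M is strictly triangular, hence nilpotent: M² = 0, so M³¹ = 0.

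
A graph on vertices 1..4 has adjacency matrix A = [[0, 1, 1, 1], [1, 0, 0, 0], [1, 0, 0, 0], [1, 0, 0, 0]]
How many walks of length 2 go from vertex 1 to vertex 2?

0

The number of length-2 walks from vertex 1 to vertex 2 is entry (1,2) of A^2, where A is the adjacency matrix.
A^2 = [[3, 0, 0, 0], [0, 1, 1, 1], [0, 1, 1, 1], [0, 1, 1, 1]]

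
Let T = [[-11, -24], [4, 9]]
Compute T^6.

tr T = -2 and det T = -3, so the characteristic polynomial is λ² − (-2)λ + (-3) with roots 1 and -3.
Eigenvectors give P = [[2, 3], [-1, -1]] with P⁻¹ = [[-1, -3], [1, 2]], and T = P·diag(1, -3)·P⁻¹.
Then T^6 = P·diag(1, 729)·P⁻¹ = [[2, 2187], [-1, -729]] · [[-1, -3], [1, 2]] = [[2185, 4368], [-728, -1455]].

[[2185, 4368], [-728, -1455]]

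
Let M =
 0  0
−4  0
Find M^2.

[[0, 0], [0, 0]]

M is strictly triangular, hence nilpotent: M^2 = 0, so M^2 = 0.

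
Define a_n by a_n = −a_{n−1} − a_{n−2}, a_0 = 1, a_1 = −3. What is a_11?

With companion matrix Q = [[−1, −1], [1, 0]], [a_n, a_{n−1}]ᵀ = Q·[a_{n−1}, a_{n−2}]ᵀ, so [a_11, a_10]ᵀ = Q¹⁰·[a_1, a_0]ᵀ.
Q¹⁰ = [[−1, −1], [1, 0]], giving [a_11, a_10]ᵀ = [[2], [−3]].

2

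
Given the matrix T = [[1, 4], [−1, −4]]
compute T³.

[[9, 36], [−9, −36]]

T² = [[−3, −12], [3, 12]]
T³ = [[9, 36], [−9, −36]]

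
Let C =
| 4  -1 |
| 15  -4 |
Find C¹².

[[1, 0], [0, 1]]

C² = I (check: tr C = 0 and det C = -1), so C¹² = I since 12 is even.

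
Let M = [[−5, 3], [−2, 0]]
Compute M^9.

tr M = −5 and det M = 6, so the characteristic polynomial is λ² − (−5)λ + (6) with roots −2 and −3.
Eigenvectors give P = [[1, 3], [1, 2]] with P⁻¹ = [[−2, 3], [1, −1]], and M = P·diag(−2, −3)·P⁻¹.
Then M^9 = P·diag(−512, −19683)·P⁻¹ = [[−512, −59049], [−512, −39366]] · [[−2, 3], [1, −1]] = [[−58025, 57513], [−38342, 37830]].

[[−58025, 57513], [−38342, 37830]]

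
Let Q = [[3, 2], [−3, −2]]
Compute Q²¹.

Q² = Q (a projection; rank 1, trace 1), so Q²¹ = Q.

[[3, 2], [−3, −2]]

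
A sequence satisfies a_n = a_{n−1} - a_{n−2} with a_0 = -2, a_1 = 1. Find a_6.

-2

With companion matrix M = [[1, -1], [1, 0]], [a_n, a_{n−1}]ᵀ = M·[a_{n−1}, a_{n−2}]ᵀ, so [a_6, a_5]ᵀ = M⁵·[a_1, a_0]ᵀ.
M⁵ = [[0, 1], [-1, 1]], giving [a_6, a_5]ᵀ = [[-2], [-3]].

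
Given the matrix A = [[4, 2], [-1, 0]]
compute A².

[[14, 8], [-4, -2]]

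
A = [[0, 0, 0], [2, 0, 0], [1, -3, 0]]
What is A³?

[[0, 0, 0], [0, 0, 0], [0, 0, 0]]

A is strictly triangular, hence nilpotent: A³ = 0, so A³ = 0.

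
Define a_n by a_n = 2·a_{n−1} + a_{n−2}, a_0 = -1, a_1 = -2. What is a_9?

With companion matrix A = [[2, 1], [1, 0]], [a_n, a_{n−1}]ᵀ = A·[a_{n−1}, a_{n−2}]ᵀ, so [a_9, a_8]ᵀ = A⁸·[a_1, a_0]ᵀ.
A⁸ = [[985, 408], [408, 169]], giving [a_9, a_8]ᵀ = [[-2378], [-985]].

-2378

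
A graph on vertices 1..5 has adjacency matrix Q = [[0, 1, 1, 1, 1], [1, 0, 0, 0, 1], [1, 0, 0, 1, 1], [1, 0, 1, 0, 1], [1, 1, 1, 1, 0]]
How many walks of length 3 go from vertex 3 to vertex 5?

The number of length-3 walks from vertex 3 to vertex 5 is entry (3,5) of Q^3, where Q is the adjacency matrix.
Q^2 = [[4, 1, 2, 2, 3], [1, 2, 2, 2, 1], [2, 2, 3, 2, 2], [2, 2, 2, 3, 2], [3, 1, 2, 2, 4]]
Q^3 = [[8, 7, 9, 9, 9], [7, 2, 4, 4, 7], [9, 4, 6, 7, 9], [9, 4, 7, 6, 9], [9, 7, 9, 9, 8]]

9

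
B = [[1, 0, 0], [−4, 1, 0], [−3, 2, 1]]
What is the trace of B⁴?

B = I + N where N = [[0, 0, 0], [−4, 0, 0], [−3, 2, 0]] is strictly lower-triangular, so N³ = 0.
(I + N)⁴ = I + 4·N + 6·N² = [[1, 0, 0], [−16, 1, 0], [−60, 8, 1]].

3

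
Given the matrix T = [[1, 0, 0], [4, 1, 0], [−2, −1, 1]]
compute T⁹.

[[1, 0, 0], [36, 1, 0], [−162, −9, 1]]

T = I + N where N = [[0, 0, 0], [4, 0, 0], [−2, −1, 0]] is strictly lower-triangular, so N³ = 0.
(I + N)⁹ = I + 9·N + 36·N² = [[1, 0, 0], [36, 1, 0], [−162, −9, 1]].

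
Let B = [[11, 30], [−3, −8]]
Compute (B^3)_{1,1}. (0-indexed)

tr B = 3 and det B = 2, so the characteristic polynomial is λ² − (3)λ + (2) with roots 2 and 1.
Eigenvectors give P = [[−10, 3], [3, −1]] with P⁻¹ = [[−1, −3], [−3, −10]], and B = P·diag(2, 1)·P⁻¹.
Then B^3 = P·diag(8, 1)·P⁻¹ = [[−80, 3], [24, −1]] · [[−1, −3], [−3, −10]] = [[71, 210], [−21, −62]].

−62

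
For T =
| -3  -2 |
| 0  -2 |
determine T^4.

[[81, 130], [0, 16]]

T^2 = [[9, 10], [0, 4]]
T^3 = [[-27, -38], [0, -8]]
T^4 = [[81, 130], [0, 16]]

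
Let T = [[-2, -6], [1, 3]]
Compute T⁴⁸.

[[-2, -6], [1, 3]]

T² = T (a projection; rank 1, trace 1), so T⁴⁸ = T.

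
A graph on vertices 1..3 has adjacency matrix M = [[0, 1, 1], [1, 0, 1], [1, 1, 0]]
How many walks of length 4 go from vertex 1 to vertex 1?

The number of length-4 walks from vertex 1 to vertex 1 is entry (1,1) of M⁴, where M is the adjacency matrix.
M² = [[2, 1, 1], [1, 2, 1], [1, 1, 2]]
M³ = [[2, 3, 3], [3, 2, 3], [3, 3, 2]]
M⁴ = [[6, 5, 5], [5, 6, 5], [5, 5, 6]]

6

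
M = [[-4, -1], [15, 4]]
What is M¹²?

[[1, 0], [0, 1]]

M² = I (check: tr M = 0 and det M = -1), so M¹² = I since 12 is even.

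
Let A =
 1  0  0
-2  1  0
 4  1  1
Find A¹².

[[1, 0, 0], [-24, 1, 0], [-84, 12, 1]]

A = I + N where N = [[0, 0, 0], [-2, 0, 0], [4, 1, 0]] is strictly lower-triangular, so N³ = 0.
(I + N)¹² = I + 12·N + 66·N² = [[1, 0, 0], [-24, 1, 0], [-84, 12, 1]].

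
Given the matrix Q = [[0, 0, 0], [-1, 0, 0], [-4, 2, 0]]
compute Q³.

Q is strictly triangular, hence nilpotent: Q³ = 0, so Q³ = 0.

[[0, 0, 0], [0, 0, 0], [0, 0, 0]]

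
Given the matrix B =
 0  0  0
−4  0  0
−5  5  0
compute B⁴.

B is strictly triangular, hence nilpotent: B³ = 0, so B⁴ = 0.

[[0, 0, 0], [0, 0, 0], [0, 0, 0]]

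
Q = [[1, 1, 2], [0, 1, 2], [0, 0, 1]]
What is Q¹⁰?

Q = I + N where N = [[0, 1, 2], [0, 0, 2], [0, 0, 0]] is strictly upper-triangular, so N³ = 0.
(I + N)¹⁰ = I + 10·N + 45·N² = [[1, 10, 110], [0, 1, 20], [0, 0, 1]].

[[1, 10, 110], [0, 1, 20], [0, 0, 1]]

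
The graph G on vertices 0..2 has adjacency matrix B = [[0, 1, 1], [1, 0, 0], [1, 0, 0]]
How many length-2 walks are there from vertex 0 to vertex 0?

2

The number of length-2 walks from vertex 0 to vertex 0 is entry (0,0) of B², where B is the adjacency matrix.
B² = [[2, 0, 0], [0, 1, 1], [0, 1, 1]]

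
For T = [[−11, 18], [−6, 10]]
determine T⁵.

tr T = −1 and det T = −2, so the characteristic polynomial is λ² − (−1)λ + (−2) with roots −2 and 1.
Eigenvectors give P = [[2, −3], [1, −2]] with P⁻¹ = [[2, −3], [1, −2]], and T = P·diag(−2, 1)·P⁻¹.
Then T⁵ = P·diag(−32, 1)·P⁻¹ = [[−64, −3], [−32, −2]] · [[2, −3], [1, −2]] = [[−131, 198], [−66, 100]].

[[−131, 198], [−66, 100]]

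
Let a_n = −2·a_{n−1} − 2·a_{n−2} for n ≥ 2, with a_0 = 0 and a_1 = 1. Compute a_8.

With companion matrix M = [[−2, −2], [1, 0]], [a_n, a_{n−1}]ᵀ = M·[a_{n−1}, a_{n−2}]ᵀ, so [a_8, a_7]ᵀ = M^7·[a_1, a_0]ᵀ.
M^7 = [[0, 16], [−8, −16]], giving [a_8, a_7]ᵀ = [[0], [−8]].

0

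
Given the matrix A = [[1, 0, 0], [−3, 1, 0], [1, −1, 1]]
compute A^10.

[[1, 0, 0], [−30, 1, 0], [145, −10, 1]]

A = I + N where N = [[0, 0, 0], [−3, 0, 0], [1, −1, 0]] is strictly lower-triangular, so N^3 = 0.
(I + N)^10 = I + 10·N + 45·N^2 = [[1, 0, 0], [−30, 1, 0], [145, −10, 1]].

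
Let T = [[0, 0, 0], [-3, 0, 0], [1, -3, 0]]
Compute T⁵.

T is strictly triangular, hence nilpotent: T³ = 0, so T⁵ = 0.

[[0, 0, 0], [0, 0, 0], [0, 0, 0]]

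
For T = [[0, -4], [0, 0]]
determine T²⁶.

T is strictly triangular, hence nilpotent: T² = 0, so T²⁶ = 0.

[[0, 0], [0, 0]]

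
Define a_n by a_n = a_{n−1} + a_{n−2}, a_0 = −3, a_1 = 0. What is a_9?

−63

With companion matrix Q = [[1, 1], [1, 0]], [a_n, a_{n−1}]ᵀ = Q·[a_{n−1}, a_{n−2}]ᵀ, so [a_9, a_8]ᵀ = Q⁸·[a_1, a_0]ᵀ.
Q⁸ = [[34, 21], [21, 13]], giving [a_9, a_8]ᵀ = [[−63], [−39]].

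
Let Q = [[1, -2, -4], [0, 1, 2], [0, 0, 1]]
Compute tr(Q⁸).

Q = I + N where N = [[0, -2, -4], [0, 0, 2], [0, 0, 0]] is strictly upper-triangular, so N³ = 0.
(I + N)⁸ = I + 8·N + 28·N² = [[1, -16, -144], [0, 1, 16], [0, 0, 1]].

3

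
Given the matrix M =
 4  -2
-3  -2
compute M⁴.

[[508, -128], [-192, 124]]

M² = [[22, -4], [-6, 10]]
M³ = [[100, -36], [-54, -8]]
M⁴ = [[508, -128], [-192, 124]]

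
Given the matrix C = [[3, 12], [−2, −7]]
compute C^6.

[[−1455, −4368], [728, 2185]]

tr C = −4 and det C = 3, so the characteristic polynomial is λ² − (−4)λ + (3) with roots −1 and −3.
Eigenvectors give P = [[−3, −2], [1, 1]] with P⁻¹ = [[−1, −2], [1, 3]], and C = P·diag(−1, −3)·P⁻¹.
Then C^6 = P·diag(1, 729)·P⁻¹ = [[−3, −1458], [1, 729]] · [[−1, −2], [1, 3]] = [[−1455, −4368], [728, 2185]].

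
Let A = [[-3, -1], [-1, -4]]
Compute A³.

A² = [[10, 7], [7, 17]]
A³ = [[-37, -38], [-38, -75]]

[[-37, -38], [-38, -75]]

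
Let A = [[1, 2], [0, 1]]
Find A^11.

A = I + N where N = [[0, 2], [0, 0]] is strictly upper-triangular, so N^2 = 0.
(I + N)^11 = I + 11·N = [[1, 22], [0, 1]].

[[1, 22], [0, 1]]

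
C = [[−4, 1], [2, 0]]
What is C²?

[[18, −4], [−8, 2]]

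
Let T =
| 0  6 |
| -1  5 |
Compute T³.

tr T = 5 and det T = 6, so the characteristic polynomial is λ² − (5)λ + (6) with roots 3 and 2.
Eigenvectors give P = [[2, 3], [1, 1]] with P⁻¹ = [[-1, 3], [1, -2]], and T = P·diag(3, 2)·P⁻¹.
Then T³ = P·diag(27, 8)·P⁻¹ = [[54, 24], [27, 8]] · [[-1, 3], [1, -2]] = [[-30, 114], [-19, 65]].

[[-30, 114], [-19, 65]]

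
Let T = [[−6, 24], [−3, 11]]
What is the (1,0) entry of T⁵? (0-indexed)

tr T = 5 and det T = 6, so the characteristic polynomial is λ² − (5)λ + (6) with roots 3 and 2.
Eigenvectors give P = [[−8, −3], [−3, −1]] with P⁻¹ = [[1, −3], [−3, 8]], and T = P·diag(3, 2)·P⁻¹.
Then T⁵ = P·diag(243, 32)·P⁻¹ = [[−1944, −96], [−729, −32]] · [[1, −3], [−3, 8]] = [[−1656, 5064], [−633, 1931]].

−633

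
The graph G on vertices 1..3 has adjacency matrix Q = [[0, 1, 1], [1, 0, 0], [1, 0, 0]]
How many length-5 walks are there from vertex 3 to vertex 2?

0

The number of length-5 walks from vertex 3 to vertex 2 is entry (3,2) of Q⁵, where Q is the adjacency matrix.
Q² = [[2, 0, 0], [0, 1, 1], [0, 1, 1]]
Q³ = [[0, 2, 2], [2, 0, 0], [2, 0, 0]]
Q⁴ = [[4, 0, 0], [0, 2, 2], [0, 2, 2]]
Q⁵ = [[0, 4, 4], [4, 0, 0], [4, 0, 0]]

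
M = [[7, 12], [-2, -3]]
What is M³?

[[79, 156], [-26, -51]]

tr M = 4 and det M = 3, so the characteristic polynomial is λ² − (4)λ + (3) with roots 3 and 1.
Eigenvectors give P = [[3, -2], [-1, 1]] with P⁻¹ = [[1, 2], [1, 3]], and M = P·diag(3, 1)·P⁻¹.
Then M³ = P·diag(27, 1)·P⁻¹ = [[81, -2], [-27, 1]] · [[1, 2], [1, 3]] = [[79, 156], [-26, -51]].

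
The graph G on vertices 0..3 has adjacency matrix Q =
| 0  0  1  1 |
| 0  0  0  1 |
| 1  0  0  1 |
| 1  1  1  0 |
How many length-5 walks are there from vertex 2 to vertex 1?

The number of length-5 walks from vertex 2 to vertex 1 is entry (2,1) of Q⁵, where Q is the adjacency matrix.
Q² = [[2, 1, 1, 1], [1, 1, 1, 0], [1, 1, 2, 1], [1, 0, 1, 3]]
Q³ = [[2, 1, 3, 4], [1, 0, 1, 3], [3, 1, 2, 4], [4, 3, 4, 2]]
Q⁴ = [[7, 4, 6, 6], [4, 3, 4, 2], [6, 4, 7, 6], [6, 2, 6, 11]]
Q⁵ = [[12, 6, 13, 17], [6, 2, 6, 11], [13, 6, 12, 17], [17, 11, 17, 14]]

6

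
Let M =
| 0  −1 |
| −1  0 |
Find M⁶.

M² = I (check: tr M = 0 and det M = −1), so M⁶ = I since 6 is even.

[[1, 0], [0, 1]]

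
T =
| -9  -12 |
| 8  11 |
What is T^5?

tr T = 2 and det T = -3, so the characteristic polynomial is λ² − (2)λ + (-3) with roots -1 and 3.
Eigenvectors give P = [[3, -1], [-2, 1]] with P⁻¹ = [[1, 1], [2, 3]], and T = P·diag(-1, 3)·P⁻¹.
Then T^5 = P·diag(-1, 243)·P⁻¹ = [[-3, -243], [2, 243]] · [[1, 1], [2, 3]] = [[-489, -732], [488, 731]].

[[-489, -732], [488, 731]]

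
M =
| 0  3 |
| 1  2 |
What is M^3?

[[6, 21], [7, 20]]

M^2 = [[3, 6], [2, 7]]
M^3 = [[6, 21], [7, 20]]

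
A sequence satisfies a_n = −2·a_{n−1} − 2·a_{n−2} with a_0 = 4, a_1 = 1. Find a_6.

40

With companion matrix Q = [[−2, −2], [1, 0]], [a_n, a_{n−1}]ᵀ = Q·[a_{n−1}, a_{n−2}]ᵀ, so [a_6, a_5]ᵀ = Q^5·[a_1, a_0]ᵀ.
Q^5 = [[8, 8], [−4, 0]], giving [a_6, a_5]ᵀ = [[40], [−4]].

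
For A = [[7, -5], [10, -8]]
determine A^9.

[[20707, -20195], [40390, -39878]]

tr A = -1 and det A = -6, so the characteristic polynomial is λ² − (-1)λ + (-6) with roots -3 and 2.
Eigenvectors give P = [[-1, 1], [-2, 1]] with P⁻¹ = [[1, -1], [2, -1]], and A = P·diag(-3, 2)·P⁻¹.
Then A^9 = P·diag(-19683, 512)·P⁻¹ = [[19683, 512], [39366, 512]] · [[1, -1], [2, -1]] = [[20707, -20195], [40390, -39878]].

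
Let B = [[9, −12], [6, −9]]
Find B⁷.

tr B = 0 and det B = −9, so the characteristic polynomial is λ² − (0)λ + (−9) with roots −3 and 3.
Eigenvectors give P = [[−1, −2], [−1, −1]] with P⁻¹ = [[1, −2], [−1, 1]], and B = P·diag(−3, 3)·P⁻¹.
Then B⁷ = P·diag(−2187, 2187)·P⁻¹ = [[2187, −4374], [2187, −2187]] · [[1, −2], [−1, 1]] = [[6561, −8748], [4374, −6561]].

[[6561, −8748], [4374, −6561]]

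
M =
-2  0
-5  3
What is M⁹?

[[-512, 0], [-20195, 19683]]

tr M = 1 and det M = -6, so the characteristic polynomial is λ² − (1)λ + (-6) with roots 3 and -2.
Eigenvectors give P = [[0, -1], [-1, -1]] with P⁻¹ = [[1, -1], [-1, 0]], and M = P·diag(3, -2)·P⁻¹.
Then M⁹ = P·diag(19683, -512)·P⁻¹ = [[0, 512], [-19683, 512]] · [[1, -1], [-1, 0]] = [[-512, 0], [-20195, 19683]].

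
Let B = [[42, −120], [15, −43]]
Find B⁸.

tr B = −1 and det B = −6, so the characteristic polynomial is λ² − (−1)λ + (−6) with roots −3 and 2.
Eigenvectors give P = [[−8, −3], [−3, −1]] with P⁻¹ = [[1, −3], [−3, 8]], and B = P·diag(−3, 2)·P⁻¹.
Then B⁸ = P·diag(6561, 256)·P⁻¹ = [[−52488, −768], [−19683, −256]] · [[1, −3], [−3, 8]] = [[−50184, 151320], [−18915, 57001]].

[[−50184, 151320], [−18915, 57001]]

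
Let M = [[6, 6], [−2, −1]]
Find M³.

[[84, 114], [−38, −49]]

tr M = 5 and det M = 6, so the characteristic polynomial is λ² − (5)λ + (6) with roots 2 and 3.
Eigenvectors give P = [[−3, −2], [2, 1]] with P⁻¹ = [[1, 2], [−2, −3]], and M = P·diag(2, 3)·P⁻¹.
Then M³ = P·diag(8, 27)·P⁻¹ = [[−24, −54], [16, 27]] · [[1, 2], [−2, −3]] = [[84, 114], [−38, −49]].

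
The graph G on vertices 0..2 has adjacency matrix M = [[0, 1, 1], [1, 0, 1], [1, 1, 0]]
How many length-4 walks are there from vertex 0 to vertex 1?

The number of length-4 walks from vertex 0 to vertex 1 is entry (0,1) of M^4, where M is the adjacency matrix.
M^2 = [[2, 1, 1], [1, 2, 1], [1, 1, 2]]
M^3 = [[2, 3, 3], [3, 2, 3], [3, 3, 2]]
M^4 = [[6, 5, 5], [5, 6, 5], [5, 5, 6]]

5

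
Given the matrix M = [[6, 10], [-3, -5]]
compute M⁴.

[[6, 10], [-3, -5]]

M² = M (a projection; rank 1, trace 1), so M⁴ = M.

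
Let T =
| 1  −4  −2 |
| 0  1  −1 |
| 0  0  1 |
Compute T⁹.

[[1, −36, 126], [0, 1, −9], [0, 0, 1]]

T = I + N where N = [[0, −4, −2], [0, 0, −1], [0, 0, 0]] is strictly upper-triangular, so N³ = 0.
(I + N)⁹ = I + 9·N + 36·N² = [[1, −36, 126], [0, 1, −9], [0, 0, 1]].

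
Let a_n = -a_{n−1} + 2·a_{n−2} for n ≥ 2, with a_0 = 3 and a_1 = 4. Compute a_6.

With companion matrix A = [[-1, 2], [1, 0]], [a_n, a_{n−1}]ᵀ = A·[a_{n−1}, a_{n−2}]ᵀ, so [a_6, a_5]ᵀ = A^5·[a_1, a_0]ᵀ.
A^5 = [[-21, 22], [11, -10]], giving [a_6, a_5]ᵀ = [[-18], [14]].

-18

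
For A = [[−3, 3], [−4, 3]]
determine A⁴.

A² = [[−3, 0], [0, −3]]
A³ = [[9, −9], [12, −9]]
A⁴ = [[9, 0], [0, 9]]

[[9, 0], [0, 9]]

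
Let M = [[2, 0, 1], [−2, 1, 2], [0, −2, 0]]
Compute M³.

M² = [[4, −2, 2], [−6, −3, 0], [4, −2, −4]]
M³ = [[12, −6, 0], [−6, −3, −12], [12, 6, 0]]

[[12, −6, 0], [−6, −3, −12], [12, 6, 0]]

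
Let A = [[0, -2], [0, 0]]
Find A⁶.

A is strictly triangular, hence nilpotent: A² = 0, so A⁶ = 0.

[[0, 0], [0, 0]]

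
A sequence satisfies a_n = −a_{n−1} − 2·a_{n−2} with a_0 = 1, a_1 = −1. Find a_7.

3

With companion matrix A = [[−1, −2], [1, 0]], [a_n, a_{n−1}]ᵀ = A·[a_{n−1}, a_{n−2}]ᵀ, so [a_7, a_6]ᵀ = A^6·[a_1, a_0]ᵀ.
A^6 = [[7, 10], [−5, 2]], giving [a_7, a_6]ᵀ = [[3], [7]].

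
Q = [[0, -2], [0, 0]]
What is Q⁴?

Q is strictly triangular, hence nilpotent: Q² = 0, so Q⁴ = 0.

[[0, 0], [0, 0]]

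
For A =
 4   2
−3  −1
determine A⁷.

tr A = 3 and det A = 2, so the characteristic polynomial is λ² − (3)λ + (2) with roots 2 and 1.
Eigenvectors give P = [[1, −2], [−1, 3]] with P⁻¹ = [[3, 2], [1, 1]], and A = P·diag(2, 1)·P⁻¹.
Then A⁷ = P·diag(128, 1)·P⁻¹ = [[128, −2], [−128, 3]] · [[3, 2], [1, 1]] = [[382, 254], [−381, −253]].

[[382, 254], [−381, −253]]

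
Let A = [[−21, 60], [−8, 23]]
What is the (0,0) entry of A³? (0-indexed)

tr A = 2 and det A = −3, so the characteristic polynomial is λ² − (2)λ + (−3) with roots −1 and 3.
Eigenvectors give P = [[3, −5], [1, −2]] with P⁻¹ = [[2, −5], [1, −3]], and A = P·diag(−1, 3)·P⁻¹.
Then A³ = P·diag(−1, 27)·P⁻¹ = [[−3, −135], [−1, −54]] · [[2, −5], [1, −3]] = [[−141, 420], [−56, 167]].

−141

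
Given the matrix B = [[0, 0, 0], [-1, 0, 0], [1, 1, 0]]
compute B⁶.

[[0, 0, 0], [0, 0, 0], [0, 0, 0]]

B is strictly triangular, hence nilpotent: B³ = 0, so B⁶ = 0.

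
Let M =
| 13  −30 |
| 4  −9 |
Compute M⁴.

[[481, −1200], [160, −399]]

tr M = 4 and det M = 3, so the characteristic polynomial is λ² − (4)λ + (3) with roots 3 and 1.
Eigenvectors give P = [[3, −5], [1, −2]] with P⁻¹ = [[2, −5], [1, −3]], and M = P·diag(3, 1)·P⁻¹.
Then M⁴ = P·diag(81, 1)·P⁻¹ = [[243, −5], [81, −2]] · [[2, −5], [1, −3]] = [[481, −1200], [160, −399]].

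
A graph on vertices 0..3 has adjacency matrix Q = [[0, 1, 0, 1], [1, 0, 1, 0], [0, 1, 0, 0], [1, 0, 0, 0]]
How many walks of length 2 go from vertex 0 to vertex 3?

The number of length-2 walks from vertex 0 to vertex 3 is entry (0,3) of Q², where Q is the adjacency matrix.
Q² = [[2, 0, 1, 0], [0, 2, 0, 1], [1, 0, 1, 0], [0, 1, 0, 1]]

0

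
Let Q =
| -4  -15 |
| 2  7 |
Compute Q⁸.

[[-1274, -3825], [510, 1531]]

tr Q = 3 and det Q = 2, so the characteristic polynomial is λ² − (3)λ + (2) with roots 2 and 1.
Eigenvectors give P = [[-5, -3], [2, 1]] with P⁻¹ = [[1, 3], [-2, -5]], and Q = P·diag(2, 1)·P⁻¹.
Then Q⁸ = P·diag(256, 1)·P⁻¹ = [[-1280, -3], [512, 1]] · [[1, 3], [-2, -5]] = [[-1274, -3825], [510, 1531]].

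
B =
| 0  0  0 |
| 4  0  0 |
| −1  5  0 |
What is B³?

[[0, 0, 0], [0, 0, 0], [0, 0, 0]]

B is strictly triangular, hence nilpotent: B³ = 0, so B³ = 0.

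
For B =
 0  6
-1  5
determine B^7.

tr B = 5 and det B = 6, so the characteristic polynomial is λ² − (5)λ + (6) with roots 2 and 3.
Eigenvectors give P = [[3, -2], [1, -1]] with P⁻¹ = [[1, -2], [1, -3]], and B = P·diag(2, 3)·P⁻¹.
Then B^7 = P·diag(128, 2187)·P⁻¹ = [[384, -4374], [128, -2187]] · [[1, -2], [1, -3]] = [[-3990, 12354], [-2059, 6305]].

[[-3990, 12354], [-2059, 6305]]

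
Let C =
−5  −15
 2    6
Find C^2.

C² = C (a projection; rank 1, trace 1), so C^2 = C.

[[−5, −15], [2, 6]]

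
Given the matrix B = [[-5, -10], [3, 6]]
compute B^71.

[[-5, -10], [3, 6]]

B² = B (a projection; rank 1, trace 1), so B^71 = B.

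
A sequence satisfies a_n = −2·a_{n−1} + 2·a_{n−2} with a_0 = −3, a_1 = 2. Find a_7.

1376

With companion matrix T = [[−2, 2], [1, 0]], [a_n, a_{n−1}]ᵀ = T·[a_{n−1}, a_{n−2}]ᵀ, so [a_7, a_6]ᵀ = T⁶·[a_1, a_0]ᵀ.
T⁶ = [[328, −240], [−120, 88]], giving [a_7, a_6]ᵀ = [[1376], [−504]].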